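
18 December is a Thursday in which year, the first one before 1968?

From one year to the next, a fixed date's weekday advances by 1, or by 2 when a Feb 29 lies between the two dates.
1968: December 18 is Wednesday.
1967: Monday (−2)
1966: Sunday (−1)
1965: Saturday (−1)
1964: Friday (−1)
1963: Wednesday (−2)
1962: Tuesday (−1)
1961: Monday (−1)
1960: Sunday (−1)
1959: Friday (−2)
1958: Thursday (−1)
18 December falls on a Thursday in 1958.

1958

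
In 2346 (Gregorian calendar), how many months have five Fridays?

A month of length L has five Fridays iff its first Friday is on day ≤ L−28 (so day 1–3 in a 31-day month, 1–2 in a 30-day month, day 1 in a leap February).
Checking each month of 2346: Jan starts Tue (31d); Feb starts Fri (28d); Mar starts Fri (31d) ✓; Apr starts Mon (30d); May starts Wed (31d) ✓; Jun starts Sat (30d); Jul starts Mon (31d); Aug starts Thu (31d) ✓; Sep starts Sun (30d); Oct starts Tue (31d); Nov starts Fri (30d) ✓; Dec starts Sun (31d).
Five-Friday months: March, May, August, November → 4.

4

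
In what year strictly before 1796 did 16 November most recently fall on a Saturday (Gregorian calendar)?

From one year to the next, a fixed date's weekday advances by 1, or by 2 when a Feb 29 lies between the two dates.
1796: November 16 is Wednesday.
1795: Monday (−2)
1794: Sunday (−1)
1793: Saturday (−1)
16 November falls on a Saturday in 1793.

1793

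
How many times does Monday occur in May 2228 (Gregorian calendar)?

May 2228 has 31 days and begins on Thursday.
The first Monday is May 5.
Mondays fall on 5, 12, 19, 26 — that's 4.

4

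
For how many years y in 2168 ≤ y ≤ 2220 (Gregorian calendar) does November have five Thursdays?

November has 30 days; it has five Thursdays when Thursday falls among the first (month-length − 28) days — i.e. when November 1 is one of Thursday/Wednesday.
November 1 by year: 2168:Tue 2169:Wed✓ 2170:Thu✓ 2171:Fri 2172:Sun 2173:Mon 2174:Tue 2175:Wed✓ 2176:Fri 2177:Sat 2178:Sun 2179:Mon 2180:Wed✓ 2181:Thu✓ 2182:Fri …(23 more)… 2206:Sat 2207:Sun 2208:Tue 2209:Wed✓ 2210:Thu✓ 2211:Fri 2212:Sun 2213:Mon 2214:Tue 2215:Wed✓ 2216:Fri 2217:Sat 2218:Sun 2219:Mon 2220:Wed✓
Years with five Thursdays: 2169, 2170, 2175, 2180, 2181, 2186, 2187, 2192, 2197, 2198, 2204, 2209, 2210, 2215, 2220 → 15.

15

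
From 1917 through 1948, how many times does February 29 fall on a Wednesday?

Leap years in 1917–1948: 8 of them.
Feb 29 weekday advances by 5 (mod 7) from one leap year to the next four years later (or differs when a century non-leap intervenes).
Leap-day weekdays: 1920:Sun 1924:Fri 1928:Wed✓ 1932:Mon 1936:Sat 1940:Thu 1944:Tue 1948:Sun
Wednesday: 1928 → 1.

1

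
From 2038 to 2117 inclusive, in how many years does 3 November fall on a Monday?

Track 3 November's weekday year by year (advancing +1, or +2 across a Feb 29):
  2038: Wed  2039: Thu (+1)  2040: Sat (+2)  2041: Sun (+1)  2042: Mon (+1) ✓
  2043: Tue (+1)  2044: Thu (+2)  2045: Fri (+1)  2046: Sat (+1)  2047: Sun (+1)
  2048: Tue (+2)  2049: Wed (+1)  2050: Thu (+1)  2051: Fri (+1)  … (52 more years) …
  2104: Mon (+2) ✓  2105: Tue (+1)  2106: Wed (+1)  2107: Thu (+1)  2108: Sat (+2)
  2109: Sun (+1)  2110: Mon (+1) ✓  2111: Tue (+1)  2112: Thu (+2)  2113: Fri (+1)
  2114: Sat (+1)  2115: Sun (+1)  2116: Tue (+2)  2117: Wed (+1)
Monday years: 2042, 2053, 2059, 2064, 2070, 2081, 2087, 2092, 2098, 2104, 2110 — 11 in total.

11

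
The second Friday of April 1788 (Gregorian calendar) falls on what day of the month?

April 1, 1788 is a Tuesday, so the first Friday is the 4th.
The second Friday is 4 + 7 = 11.

11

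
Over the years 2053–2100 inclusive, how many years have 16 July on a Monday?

Track 16 July's weekday year by year (advancing +1, or +2 across a Feb 29):
  2053: Wed  2054: Thu (+1)  2055: Fri (+1)  2056: Sun (+2)  2057: Mon (+1) ✓
  2058: Tue (+1)  2059: Wed (+1)  2060: Fri (+2)  2061: Sat (+1)  2062: Sun (+1)
  2063: Mon (+1) ✓  2064: Wed (+2)  2065: Thu (+1)  2066: Fri (+1)  … (20 more years) …
  2087: Wed (+1)  2088: Fri (+2)  2089: Sat (+1)  2090: Sun (+1)  2091: Mon (+1) ✓
  2092: Wed (+2)  2093: Thu (+1)  2094: Fri (+1)  2095: Sat (+1)  2096: Mon (+2) ✓
  2097: Tue (+1)  2098: Wed (+1)  2099: Thu (+1)  2100: Fri (+1)
Monday years: 2057, 2063, 2068, 2074, 2085, 2091, 2096 — 7 in total.

7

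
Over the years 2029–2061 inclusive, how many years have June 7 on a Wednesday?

Track June 7's weekday year by year (advancing +1, or +2 across a Feb 29):
  2029: Thu  2030: Fri (+1)  2031: Sat (+1)  2032: Mon (+2)  2033: Tue (+1)
  2034: Wed (+1) ✓  2035: Thu (+1)  2036: Sat (+2)  2037: Sun (+1)  2038: Mon (+1)
  2039: Tue (+1)  2040: Thu (+2)  2041: Fri (+1)  2042: Sat (+1)  … (5 more years) …
  2048: Sun (+2)  2049: Mon (+1)  2050: Tue (+1)  2051: Wed (+1) ✓  2052: Fri (+2)
  2053: Sat (+1)  2054: Sun (+1)  2055: Mon (+1)  2056: Wed (+2) ✓  2057: Thu (+1)
  2058: Fri (+1)  2059: Sat (+1)  2060: Mon (+2)  2061: Tue (+1)
Wednesday years: 2034, 2045, 2051, 2056 — 4 in total.

4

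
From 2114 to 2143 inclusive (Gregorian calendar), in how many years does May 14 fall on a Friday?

Track May 14's weekday year by year (advancing +1, or +2 across a Feb 29):
  2114: Mon  2115: Tue (+1)  2116: Thu (+2)  2117: Fri (+1) ✓  2118: Sat (+1)
  2119: Sun (+1)  2120: Tue (+2)  2121: Wed (+1)  2122: Thu (+1)  2123: Fri (+1) ✓
  2124: Sun (+2)  2125: Mon (+1)  2126: Tue (+1)  2127: Wed (+1)  2128: Fri (+2) ✓
  2129: Sat (+1)  2130: Sun (+1)  2131: Mon (+1)  2132: Wed (+2)  2133: Thu (+1)
  2134: Fri (+1) ✓  2135: Sat (+1)  2136: Mon (+2)  2137: Tue (+1)  2138: Wed (+1)
  2139: Thu (+1)  2140: Sat (+2)  2141: Sun (+1)  2142: Mon (+1)  2143: Tue (+1)
Friday years: 2117, 2123, 2128, 2134 — 4 in total.

4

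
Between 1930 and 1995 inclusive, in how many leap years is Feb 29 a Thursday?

2

Leap years in 1930–1995: 16 of them.
Feb 29 weekday advances by 5 (mod 7) from one leap year to the next four years later (or differs when a century non-leap intervenes).
Leap-day weekdays: 1932:Mon 1936:Sat 1940:Thu✓ 1944:Tue 1948:Sun 1952:Fri 1956:Wed 1960:Mon 1964:Sat 1968:Thu✓ 1972:Tue 1976:Sun 1980:Fri 1984:Wed 1988:Mon 1992:Sat
Thursday: 1940, 1968 → 2.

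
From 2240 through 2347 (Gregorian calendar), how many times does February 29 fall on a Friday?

Leap years in 2240–2347: 26 of them.
Feb 29 weekday advances by 5 (mod 7) from one leap year to the next four years later (or differs when a century non-leap intervenes).
Leap-day weekdays: 2240:Sat 2244:Thu 2248:Tue 2252:Sun 2256:Fri✓ 2260:Wed 2264:Mon 2268:Sat 2272:Thu 2276:Tue 2280:Sun 2284:Fri✓ 2288:Wed 2292:Mon 2296:Sat 2304:Mon 2308:Sat 2312:Thu 2316:Tue 2320:Sun 2324:Fri✓ 2328:Wed 2332:Mon 2336:Sat 2340:Thu 2344:Tue
Friday: 2256, 2284, 2324 → 3.

3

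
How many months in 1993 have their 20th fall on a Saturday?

3

Check the 20th of each month of 1993: Jan 20: Wed, Feb 20: Sat, Mar 20: Sat, Apr 20: Tue, May 20: Thu, Jun 20: Sun, Jul 20: Tue, Aug 20: Fri, Sep 20: Mon, Oct 20: Wed, Nov 20: Sat, Dec 20: Mon.
Saturday occurs in February, March, November — 3 months.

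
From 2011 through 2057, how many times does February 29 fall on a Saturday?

Leap years in 2011–2057: 12 of them.
Feb 29 weekday advances by 5 (mod 7) from one leap year to the next four years later (or differs when a century non-leap intervenes).
Leap-day weekdays: 2012:Wed 2016:Mon 2020:Sat✓ 2024:Thu 2028:Tue 2032:Sun 2036:Fri 2040:Wed 2044:Mon 2048:Sat✓ 2052:Thu 2056:Tue
Saturday: 2020, 2048 → 2.

2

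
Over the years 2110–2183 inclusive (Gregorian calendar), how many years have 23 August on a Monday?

10

Track 23 August's weekday year by year (advancing +1, or +2 across a Feb 29):
  2110: Sat  2111: Sun (+1)  2112: Tue (+2)  2113: Wed (+1)  2114: Thu (+1)
  2115: Fri (+1)  2116: Sun (+2)  2117: Mon (+1) ✓  2118: Tue (+1)  2119: Wed (+1)
  2120: Fri (+2)  2121: Sat (+1)  2122: Sun (+1)  2123: Mon (+1) ✓  … (46 more years) …
  2170: Thu (+1)  2171: Fri (+1)  2172: Sun (+2)  2173: Mon (+1) ✓  2174: Tue (+1)
  2175: Wed (+1)  2176: Fri (+2)  2177: Sat (+1)  2178: Sun (+1)  2179: Mon (+1) ✓
  2180: Wed (+2)  2181: Thu (+1)  2182: Fri (+1)  2183: Sat (+1)
Monday years: 2117, 2123, 2128, 2134, 2145, 2151, 2156, 2162, 2173, 2179 — 10 in total.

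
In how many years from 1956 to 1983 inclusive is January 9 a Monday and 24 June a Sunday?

1

Check each year's weekday for January 9 and 24 June:
  1956: Mon/Sun ✓  1957: Wed/Mon  1958: Thu/Tue  1959: Fri/Wed  1960: Sat/Fri  1961: Mon/Sat  1962: Tue/Sun  1963: Wed/Mon  1964: Thu/Wed  1965: Sat/Thu  1966: Sun/Fri  1967: Mon/Sat  1968: Tue/Mon  1969: Thu/Tue  1970: Fri/Wed  1971: Sat/Thu  1972: Sun/Sat  1973: Tue/Sun  1974: Wed/Mon  1975: Thu/Tue  1976: Fri/Thu  1977: Sun/Fri  1978: Mon/Sat  1979: Tue/Sun  1980: Wed/Tue  1981: Fri/Wed  1982: Sat/Thu  1983: Sun/Fri
Both conditions hold in: 1956 — 1.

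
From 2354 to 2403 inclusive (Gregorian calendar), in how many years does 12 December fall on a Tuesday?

7

Track 12 December's weekday year by year (advancing +1, or +2 across a Feb 29):
  2354: Sun  2355: Mon (+1)  2356: Wed (+2)  2357: Thu (+1)  2358: Fri (+1)
  2359: Sat (+1)  2360: Mon (+2)  2361: Tue (+1) ✓  2362: Wed (+1)  2363: Thu (+1)
  2364: Sat (+2)  2365: Sun (+1)  2366: Mon (+1)  2367: Tue (+1) ✓  … (22 more years) …
  2390: Wed (+1)  2391: Thu (+1)  2392: Sat (+2)  2393: Sun (+1)  2394: Mon (+1)
  2395: Tue (+1) ✓  2396: Thu (+2)  2397: Fri (+1)  2398: Sat (+1)  2399: Sun (+1)
  2400: Tue (+2) ✓  2401: Wed (+1)  2402: Thu (+1)  2403: Fri (+1)
Tuesday years: 2361, 2367, 2372, 2378, 2389, 2395, 2400 — 7 in total.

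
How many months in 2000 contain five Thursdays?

A month of length L has five Thursdays iff its first Thursday is on day ≤ L−28 (so day 1–3 in a 31-day month, 1–2 in a 30-day month, day 1 in a leap February).
Checking each month of 2000: Jan starts Sat (31d); Feb starts Tue (29d); Mar starts Wed (31d) ✓; Apr starts Sat (30d); May starts Mon (31d); Jun starts Thu (30d) ✓; Jul starts Sat (31d); Aug starts Tue (31d) ✓; Sep starts Fri (30d); Oct starts Sun (31d); Nov starts Wed (30d) ✓; Dec starts Fri (31d).
Five-Thursday months: March, June, August, November → 4.

4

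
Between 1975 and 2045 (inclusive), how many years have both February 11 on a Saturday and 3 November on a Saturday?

3

Check each year's weekday for February 11 and 3 November:
  1975: Tue/Mon  1976: Wed/Wed  1977: Fri/Thu  1978: Sat/Fri  1979: Sun/Sat  1980: Mon/Mon  1981: Wed/Tue  1982: Thu/Wed  1983: Fri/Thu  1984: Sat/Sat ✓  1985: Mon/Sun  1986: Tue/Mon  1987: Wed/Tue  1988: Thu/Thu  …(43 more)…  2032: Wed/Wed  2033: Fri/Thu  2034: Sat/Fri  2035: Sun/Sat  2036: Mon/Mon  2037: Wed/Tue  2038: Thu/Wed  2039: Fri/Thu  2040: Sat/Sat ✓  2041: Mon/Sun  2042: Tue/Mon  2043: Wed/Tue  2044: Thu/Thu  2045: Sat/Fri
Both conditions hold in: 1984, 2012, 2040 — 3.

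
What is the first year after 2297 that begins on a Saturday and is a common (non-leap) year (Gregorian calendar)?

2298

Jan 1 advances by 2 weekdays after a leap year and by 1 after a common year.
2297: Jan 1 is Friday.
2298: Saturday
2298 begins on a Saturday and is a common year.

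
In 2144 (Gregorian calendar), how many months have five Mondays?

4

A month of length L has five Mondays iff its first Monday is on day ≤ L−28 (so day 1–3 in a 31-day month, 1–2 in a 30-day month, day 1 in a leap February).
Checking each month of 2144: Jan starts Wed (31d); Feb starts Sat (29d); Mar starts Sun (31d) ✓; Apr starts Wed (30d); May starts Fri (31d); Jun starts Mon (30d) ✓; Jul starts Wed (31d); Aug starts Sat (31d) ✓; Sep starts Tue (30d); Oct starts Thu (31d); Nov starts Sun (30d) ✓; Dec starts Tue (31d).
Five-Monday months: March, June, August, November → 4.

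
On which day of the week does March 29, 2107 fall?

January 1, 2107 is a Saturday.
March 29 is day 88 of the year, i.e. 87 days after Jan 1.
87 mod 7 = 3, so advance 3 weekdays from Saturday: Tuesday.

Tuesday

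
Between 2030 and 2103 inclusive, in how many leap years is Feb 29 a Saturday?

Leap years in 2030–2103: 17 of them.
Feb 29 weekday advances by 5 (mod 7) from one leap year to the next four years later (or differs when a century non-leap intervenes).
Leap-day weekdays: 2032:Sun 2036:Fri 2040:Wed 2044:Mon 2048:Sat✓ 2052:Thu 2056:Tue 2060:Sun 2064:Fri 2068:Wed 2072:Mon 2076:Sat✓ 2080:Thu 2084:Tue 2088:Sun 2092:Fri 2096:Wed
Saturday: 2048, 2076 → 2.

2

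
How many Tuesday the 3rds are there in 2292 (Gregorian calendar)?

1

Check the 3rd of each month of 2292: Jan 3: Sun, Feb 3: Wed, Mar 3: Thu, Apr 3: Sun, May 3: Tue, Jun 3: Fri, Jul 3: Sun, Aug 3: Wed, Sep 3: Sat, Oct 3: Mon, Nov 3: Thu, Dec 3: Sat.
Tuesday occurs in May — 1 month.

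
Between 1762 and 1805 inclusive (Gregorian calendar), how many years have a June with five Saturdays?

14

June has 30 days; it has five Saturdays when Saturday falls among the first (month-length − 28) days — i.e. when June 1 is one of Saturday/Friday.
June 1 by year: 1762:Tue 1763:Wed 1764:Fri✓ 1765:Sat✓ 1766:Sun 1767:Mon 1768:Wed 1769:Thu 1770:Fri✓ 1771:Sat✓ 1772:Mon 1773:Tue 1774:Wed 1775:Thu 1776:Sat✓ …(14 more)… 1791:Wed 1792:Fri✓ 1793:Sat✓ 1794:Sun 1795:Mon 1796:Wed 1797:Thu 1798:Fri✓ 1799:Sat✓ 1800:Sun 1801:Mon 1802:Tue 1803:Wed 1804:Fri✓ 1805:Sat✓
Years with five Saturdays: 1764, 1765, 1770, 1771, 1776, 1781, 1782, 1787, 1792, 1793, 1798, 1799, 1804, 1805 → 14.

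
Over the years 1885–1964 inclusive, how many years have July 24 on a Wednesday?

Track July 24's weekday year by year (advancing +1, or +2 across a Feb 29):
  1885: Fri  1886: Sat (+1)  1887: Sun (+1)  1888: Tue (+2)  1889: Wed (+1) ✓
  1890: Thu (+1)  1891: Fri (+1)  1892: Sun (+2)  1893: Mon (+1)  1894: Tue (+1)
  1895: Wed (+1) ✓  1896: Fri (+2)  1897: Sat (+1)  1898: Sun (+1)  … (52 more years) …
  1951: Tue (+1)  1952: Thu (+2)  1953: Fri (+1)  1954: Sat (+1)  1955: Sun (+1)
  1956: Tue (+2)  1957: Wed (+1) ✓  1958: Thu (+1)  1959: Fri (+1)  1960: Sun (+2)
  1961: Mon (+1)  1962: Tue (+1)  1963: Wed (+1) ✓  1964: Fri (+2)
Wednesday years: 1889, 1895, 1901, 1907, 1912, 1918, 1929, 1935, 1940, 1946, 1957, 1963 — 12 in total.

12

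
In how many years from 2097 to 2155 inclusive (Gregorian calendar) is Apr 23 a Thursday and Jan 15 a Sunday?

0

Check each year's weekday for Apr 23 and Jan 15:
  2097: Tue/Tue  2098: Wed/Wed  2099: Thu/Thu  2100: Fri/Fri  2101: Sat/Sat  2102: Sun/Sun  2103: Mon/Mon  2104: Wed/Tue  2105: Thu/Thu  2106: Fri/Fri  2107: Sat/Sat  2108: Mon/Sun  2109: Tue/Tue  2110: Wed/Wed  …(31 more)…  2142: Mon/Mon  2143: Tue/Tue  2144: Thu/Wed  2145: Fri/Fri  2146: Sat/Sat  2147: Sun/Sun  2148: Tue/Mon  2149: Wed/Wed  2150: Thu/Thu  2151: Fri/Fri  2152: Sun/Sat  2153: Mon/Mon  2154: Tue/Tue  2155: Wed/Wed
Both conditions hold in: no year — 0.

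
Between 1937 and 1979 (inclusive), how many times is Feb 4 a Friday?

Track Feb 4's weekday year by year (advancing +1, or +2 across a Feb 29):
  1937: Thu  1938: Fri (+1) ✓  1939: Sat (+1)  1940: Sun (+1)  1941: Tue (+2)
  1942: Wed (+1)  1943: Thu (+1)  1944: Fri (+1) ✓  1945: Sun (+2)  1946: Mon (+1)
  1947: Tue (+1)  1948: Wed (+1)  1949: Fri (+2) ✓  1950: Sat (+1)  … (15 more years) …
  1966: Fri (+1) ✓  1967: Sat (+1)  1968: Sun (+1)  1969: Tue (+2)  1970: Wed (+1)
  1971: Thu (+1)  1972: Fri (+1) ✓  1973: Sun (+2)  1974: Mon (+1)  1975: Tue (+1)
  1976: Wed (+1)  1977: Fri (+2) ✓  1978: Sat (+1)  1979: Sun (+1)
Friday years: 1938, 1944, 1949, 1955, 1966, 1972, 1977 — 7 in total.

7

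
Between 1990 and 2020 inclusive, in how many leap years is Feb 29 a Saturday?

2

Leap years in 1990–2020: 8 of them.
Feb 29 weekday advances by 5 (mod 7) from one leap year to the next four years later (or differs when a century non-leap intervenes).
Leap-day weekdays: 1992:Sat✓ 1996:Thu 2000:Tue 2004:Sun 2008:Fri 2012:Wed 2016:Mon 2020:Sat✓
Saturday: 1992, 2020 → 2.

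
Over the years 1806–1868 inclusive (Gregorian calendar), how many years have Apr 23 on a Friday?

8

Track Apr 23's weekday year by year (advancing +1, or +2 across a Feb 29):
  1806: Wed  1807: Thu (+1)  1808: Sat (+2)  1809: Sun (+1)  1810: Mon (+1)
  1811: Tue (+1)  1812: Thu (+2)  1813: Fri (+1) ✓  1814: Sat (+1)  1815: Sun (+1)
  1816: Tue (+2)  1817: Wed (+1)  1818: Thu (+1)  1819: Fri (+1) ✓  … (35 more years) …
  1855: Mon (+1)  1856: Wed (+2)  1857: Thu (+1)  1858: Fri (+1) ✓  1859: Sat (+1)
  1860: Mon (+2)  1861: Tue (+1)  1862: Wed (+1)  1863: Thu (+1)  1864: Sat (+2)
  1865: Sun (+1)  1866: Mon (+1)  1867: Tue (+1)  1868: Thu (+2)
Friday years: 1813, 1819, 1824, 1830, 1841, 1847, 1852, 1858 — 8 in total.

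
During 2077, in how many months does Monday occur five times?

A month of length L has five Mondays iff its first Monday is on day ≤ L−28 (so day 1–3 in a 31-day month, 1–2 in a 30-day month, day 1 in a leap February).
Checking each month of 2077: Jan starts Fri (31d); Feb starts Mon (28d); Mar starts Mon (31d) ✓; Apr starts Thu (30d); May starts Sat (31d) ✓; Jun starts Tue (30d); Jul starts Thu (31d); Aug starts Sun (31d) ✓; Sep starts Wed (30d); Oct starts Fri (31d); Nov starts Mon (30d) ✓; Dec starts Wed (31d).
Five-Monday months: March, May, August, November → 4.

4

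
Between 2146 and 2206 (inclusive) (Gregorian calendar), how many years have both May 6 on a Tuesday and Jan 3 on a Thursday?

2

Check each year's weekday for May 6 and Jan 3:
  2146: Fri/Mon  2147: Sat/Tue  2148: Mon/Wed  2149: Tue/Fri  2150: Wed/Sat  2151: Thu/Sun  2152: Sat/Mon  2153: Sun/Wed  2154: Mon/Thu  2155: Tue/Fri  2156: Thu/Sat  2157: Fri/Mon  2158: Sat/Tue  2159: Sun/Wed  …(33 more)…  2193: Mon/Thu  2194: Tue/Fri  2195: Wed/Sat  2196: Fri/Sun  2197: Sat/Tue  2198: Sun/Wed  2199: Mon/Thu  2200: Tue/Fri  2201: Wed/Sat  2202: Thu/Sun  2203: Fri/Mon  2204: Sun/Tue  2205: Mon/Thu  2206: Tue/Fri
Both conditions hold in: 2160, 2188 — 2.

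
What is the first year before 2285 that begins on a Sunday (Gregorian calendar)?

Jan 1 advances by 2 weekdays after a leap year and by 1 after a common year.
2285: Jan 1 is Thursday.
2284: Tuesday (leap)
2283: Monday
2282: Sunday
2282 begins on a Sunday

2282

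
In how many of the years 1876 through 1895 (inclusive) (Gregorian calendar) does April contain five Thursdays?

4

April has 30 days; it has five Thursdays when Thursday falls among the first (month-length − 28) days — i.e. when April 1 is one of Thursday/Wednesday.
April 1 by year: 1876:Sat 1877:Sun 1878:Mon 1879:Tue 1880:Thu✓ 1881:Fri 1882:Sat 1883:Sun 1884:Tue 1885:Wed✓ 1886:Thu✓ 1887:Fri 1888:Sun 1889:Mon 1890:Tue 1891:Wed✓ 1892:Fri 1893:Sat 1894:Sun 1895:Mon
Years with five Thursdays: 1880, 1885, 1886, 1891 → 4.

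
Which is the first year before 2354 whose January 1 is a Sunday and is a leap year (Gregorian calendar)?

2328

Jan 1 advances by 2 weekdays after a leap year and by 1 after a common year.
2354: Jan 1 is Friday.
2353: Thursday
2352: Tuesday (leap)
2351: Monday
2350: Sunday
2349: Saturday
2348: Thursday (leap)
2347: Wednesday
2346: Tuesday
2345: Monday
2344: Saturday (leap)
2343: Friday
2342: Thursday
2341: Wednesday
2340: Monday (leap)
2339: Sunday
2338: Saturday
2337: Friday
2336: Wednesday (leap)
2335: Tuesday
2334: Monday
2333: Sunday
2332: Friday (leap)
2331: Thursday
2330: Wednesday
2329: Tuesday
2328: Sunday (leap)
2328 begins on a Sunday and is a leap year.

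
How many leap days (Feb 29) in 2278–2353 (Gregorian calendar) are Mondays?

Leap years in 2278–2353: 18 of them.
Feb 29 weekday advances by 5 (mod 7) from one leap year to the next four years later (or differs when a century non-leap intervenes).
Leap-day weekdays: 2280:Sun 2284:Fri 2288:Wed 2292:Mon✓ 2296:Sat 2304:Mon✓ 2308:Sat 2312:Thu 2316:Tue 2320:Sun 2324:Fri 2328:Wed 2332:Mon✓ 2336:Sat 2340:Thu 2344:Tue 2348:Sun 2352:Fri
Monday: 2292, 2304, 2332 → 3.

3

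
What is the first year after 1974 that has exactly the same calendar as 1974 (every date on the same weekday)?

Two years share a calendar iff Jan 1 falls on the same weekday and both are leap or both are common. 1974: Jan 1 is Tuesday, common year.
1975: Jan 1 Wednesday, common
1976: Jan 1 Thursday, leap
1977: Jan 1 Saturday, common
1978: Jan 1 Sunday, common
1979: Jan 1 Monday, common
1980: Jan 1 Tuesday, leap
1981: Jan 1 Thursday, common
1982: Jan 1 Friday, common
1983: Jan 1 Saturday, common
1984: Jan 1 Sunday, leap
1985: Jan 1 Tuesday, common
1985 matches on both conditions.

1985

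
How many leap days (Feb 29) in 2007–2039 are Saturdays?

Leap years in 2007–2039: 8 of them.
Feb 29 weekday advances by 5 (mod 7) from one leap year to the next four years later (or differs when a century non-leap intervenes).
Leap-day weekdays: 2008:Fri 2012:Wed 2016:Mon 2020:Sat✓ 2024:Thu 2028:Tue 2032:Sun 2036:Fri
Saturday: 2020 → 1.

1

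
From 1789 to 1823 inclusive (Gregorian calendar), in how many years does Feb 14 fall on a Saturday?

Track Feb 14's weekday year by year (advancing +1, or +2 across a Feb 29):
  1789: Sat ✓  1790: Sun (+1)  1791: Mon (+1)  1792: Tue (+1)  1793: Thu (+2)
  1794: Fri (+1)  1795: Sat (+1) ✓  1796: Sun (+1)  1797: Tue (+2)  1798: Wed (+1)
  1799: Thu (+1)  1800: Fri (+1)  1801: Sat (+1) ✓  1802: Sun (+1)  … (7 more years) …
  1810: Wed (+1)  1811: Thu (+1)  1812: Fri (+1)  1813: Sun (+2)  1814: Mon (+1)
  1815: Tue (+1)  1816: Wed (+1)  1817: Fri (+2)  1818: Sat (+1) ✓  1819: Sun (+1)
  1820: Mon (+1)  1821: Wed (+2)  1822: Thu (+1)  1823: Fri (+1)
Saturday years: 1789, 1795, 1801, 1807, 1818 — 5 in total.

5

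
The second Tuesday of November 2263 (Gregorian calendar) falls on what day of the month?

November 1, 2263 is a Sunday, so the first Tuesday is the 3rd.
The second Tuesday is 3 + 7 = 10.

10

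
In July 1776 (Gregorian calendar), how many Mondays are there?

July 1776 has 31 days and begins on Monday.
The first Monday is July 1.
Mondays fall on 1, 8, 15, 22, 29 — that's 5.

5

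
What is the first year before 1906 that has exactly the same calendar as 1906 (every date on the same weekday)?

1900

Two years share a calendar iff Jan 1 falls on the same weekday and both are leap or both are common. 1906: Jan 1 is Monday, common year.
1905: Jan 1 Sunday, common
1904: Jan 1 Friday, leap
1903: Jan 1 Thursday, common
1902: Jan 1 Wednesday, common
1901: Jan 1 Tuesday, common
1900: Jan 1 Monday, common
1900 matches on both conditions.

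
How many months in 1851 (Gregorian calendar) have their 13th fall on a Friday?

Check the 13th of each month of 1851: Jan 13: Mon, Feb 13: Thu, Mar 13: Thu, Apr 13: Sun, May 13: Tue, Jun 13: Fri, Jul 13: Sun, Aug 13: Wed, Sep 13: Sat, Oct 13: Mon, Nov 13: Thu, Dec 13: Sat.
Friday occurs in June — 1 month.

1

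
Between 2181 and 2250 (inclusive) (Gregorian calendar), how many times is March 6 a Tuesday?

11

Track March 6's weekday year by year (advancing +1, or +2 across a Feb 29):
  2181: Tue ✓  2182: Wed (+1)  2183: Thu (+1)  2184: Sat (+2)  2185: Sun (+1)
  2186: Mon (+1)  2187: Tue (+1) ✓  2188: Thu (+2)  2189: Fri (+1)  2190: Sat (+1)
  2191: Sun (+1)  2192: Tue (+2) ✓  2193: Wed (+1)  2194: Thu (+1)  … (42 more years) …
  2237: Mon (+1)  2238: Tue (+1) ✓  2239: Wed (+1)  2240: Fri (+2)  2241: Sat (+1)
  2242: Sun (+1)  2243: Mon (+1)  2244: Wed (+2)  2245: Thu (+1)  2246: Fri (+1)
  2247: Sat (+1)  2248: Mon (+2)  2249: Tue (+1) ✓  2250: Wed (+1)
Tuesday years: 2181, 2187, 2192, 2198, 2204, 2210, 2221, 2227, 2232, 2238, 2249 — 11 in total.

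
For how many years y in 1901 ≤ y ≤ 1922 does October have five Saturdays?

9

October has 31 days; it has five Saturdays when Saturday falls among the first (month-length − 28) days — i.e. when October 1 is one of Saturday/Friday/Thursday.
October 1 by year: 1901:Tue 1902:Wed 1903:Thu✓ 1904:Sat✓ 1905:Sun 1906:Mon 1907:Tue 1908:Thu✓ 1909:Fri✓ 1910:Sat✓ 1911:Sun 1912:Tue 1913:Wed 1914:Thu✓ 1915:Fri✓ 1916:Sun 1917:Mon 1918:Tue 1919:Wed 1920:Fri✓ 1921:Sat✓ 1922:Sun
Years with five Saturdays: 1903, 1904, 1908, 1909, 1910, 1914, 1915, 1920, 1921 → 9.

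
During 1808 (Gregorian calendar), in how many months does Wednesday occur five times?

A month of length L has five Wednesdays iff its first Wednesday is on day ≤ L−28 (so day 1–3 in a 31-day month, 1–2 in a 30-day month, day 1 in a leap February).
Checking each month of 1808: Jan starts Fri (31d); Feb starts Mon (29d); Mar starts Tue (31d) ✓; Apr starts Fri (30d); May starts Sun (31d); Jun starts Wed (30d) ✓; Jul starts Fri (31d); Aug starts Mon (31d) ✓; Sep starts Thu (30d); Oct starts Sat (31d); Nov starts Tue (30d) ✓; Dec starts Thu (31d).
Five-Wednesday months: March, June, August, November → 4.

4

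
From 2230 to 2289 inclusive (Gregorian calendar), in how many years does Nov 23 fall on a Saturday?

Track Nov 23's weekday year by year (advancing +1, or +2 across a Feb 29):
  2230: Tue  2231: Wed (+1)  2232: Fri (+2)  2233: Sat (+1) ✓  2234: Sun (+1)
  2235: Mon (+1)  2236: Wed (+2)  2237: Thu (+1)  2238: Fri (+1)  2239: Sat (+1) ✓
  2240: Mon (+2)  2241: Tue (+1)  2242: Wed (+1)  2243: Thu (+1)  … (32 more years) …
  2276: Thu (+2)  2277: Fri (+1)  2278: Sat (+1) ✓  2279: Sun (+1)  2280: Tue (+2)
  2281: Wed (+1)  2282: Thu (+1)  2283: Fri (+1)  2284: Sun (+2)  2285: Mon (+1)
  2286: Tue (+1)  2287: Wed (+1)  2288: Fri (+2)  2289: Sat (+1) ✓
Saturday years: 2233, 2239, 2244, 2250, 2261, 2267, 2272, 2278, 2289 — 9 in total.

9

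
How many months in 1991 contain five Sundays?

A month of length L has five Sundays iff its first Sunday is on day ≤ L−28 (so day 1–3 in a 31-day month, 1–2 in a 30-day month, day 1 in a leap February).
Checking each month of 1991: Jan starts Tue (31d); Feb starts Fri (28d); Mar starts Fri (31d) ✓; Apr starts Mon (30d); May starts Wed (31d); Jun starts Sat (30d) ✓; Jul starts Mon (31d); Aug starts Thu (31d); Sep starts Sun (30d) ✓; Oct starts Tue (31d); Nov starts Fri (30d); Dec starts Sun (31d) ✓.
Five-Sunday months: March, June, September, December → 4.

4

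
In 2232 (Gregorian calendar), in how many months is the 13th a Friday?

3

Check the 13th of each month of 2232: Jan 13: Fri, Feb 13: Mon, Mar 13: Tue, Apr 13: Fri, May 13: Sun, Jun 13: Wed, Jul 13: Fri, Aug 13: Mon, Sep 13: Thu, Oct 13: Sat, Nov 13: Tue, Dec 13: Thu.
Friday occurs in January, April, July — 3 months.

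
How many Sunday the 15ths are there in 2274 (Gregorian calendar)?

3

Check the 15th of each month of 2274: Jan 15: Thu, Feb 15: Sun, Mar 15: Sun, Apr 15: Wed, May 15: Fri, Jun 15: Mon, Jul 15: Wed, Aug 15: Sat, Sep 15: Tue, Oct 15: Thu, Nov 15: Sun, Dec 15: Tue.
Sunday occurs in February, March, November — 3 months.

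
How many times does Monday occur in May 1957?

4

May 1957 has 31 days and begins on Wednesday.
The first Monday is May 6.
Mondays fall on 6, 13, 20, 27 — that's 4.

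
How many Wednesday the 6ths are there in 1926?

Check the 6th of each month of 1926: Jan 6: Wed, Feb 6: Sat, Mar 6: Sat, Apr 6: Tue, May 6: Thu, Jun 6: Sun, Jul 6: Tue, Aug 6: Fri, Sep 6: Mon, Oct 6: Wed, Nov 6: Sat, Dec 6: Mon.
Wednesday occurs in January, October — 2 months.

2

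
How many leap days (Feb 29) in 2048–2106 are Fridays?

3

Leap years in 2048–2106: 14 of them.
Feb 29 weekday advances by 5 (mod 7) from one leap year to the next four years later (or differs when a century non-leap intervenes).
Leap-day weekdays: 2048:Sat 2052:Thu 2056:Tue 2060:Sun 2064:Fri✓ 2068:Wed 2072:Mon 2076:Sat 2080:Thu 2084:Tue 2088:Sun 2092:Fri✓ 2096:Wed 2104:Fri✓
Friday: 2064, 2092, 2104 → 3.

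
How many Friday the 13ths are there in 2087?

1

Check the 13th of each month of 2087: Jan 13: Mon, Feb 13: Thu, Mar 13: Thu, Apr 13: Sun, May 13: Tue, Jun 13: Fri, Jul 13: Sun, Aug 13: Wed, Sep 13: Sat, Oct 13: Mon, Nov 13: Thu, Dec 13: Sat.
Friday occurs in June — 1 month.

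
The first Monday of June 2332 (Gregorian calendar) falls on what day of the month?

6

June 1, 2332 is a Wednesday, so the first Monday is the 6th.
The first Monday is 6 + 0 = 6.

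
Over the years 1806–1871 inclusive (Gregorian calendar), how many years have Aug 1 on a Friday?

Track Aug 1's weekday year by year (advancing +1, or +2 across a Feb 29):
  1806: Fri ✓  1807: Sat (+1)  1808: Mon (+2)  1809: Tue (+1)  1810: Wed (+1)
  1811: Thu (+1)  1812: Sat (+2)  1813: Sun (+1)  1814: Mon (+1)  1815: Tue (+1)
  1816: Thu (+2)  1817: Fri (+1) ✓  1818: Sat (+1)  1819: Sun (+1)  … (38 more years) …
  1858: Sun (+1)  1859: Mon (+1)  1860: Wed (+2)  1861: Thu (+1)  1862: Fri (+1) ✓
  1863: Sat (+1)  1864: Mon (+2)  1865: Tue (+1)  1866: Wed (+1)  1867: Thu (+1)
  1868: Sat (+2)  1869: Sun (+1)  1870: Mon (+1)  1871: Tue (+1)
Friday years: 1806, 1817, 1823, 1828, 1834, 1845, 1851, 1856, 1862 — 9 in total.

9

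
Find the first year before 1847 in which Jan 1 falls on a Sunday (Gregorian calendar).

Jan 1 advances by 2 weekdays after a leap year and by 1 after a common year.
1847: Jan 1 is Friday.
1846: Thursday
1845: Wednesday
1844: Monday (leap)
1843: Sunday
1843 begins on a Sunday

1843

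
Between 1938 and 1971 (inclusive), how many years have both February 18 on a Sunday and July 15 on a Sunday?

Check each year's weekday for February 18 and July 15:
  1938: Fri/Fri  1939: Sat/Sat  1940: Sun/Mon  1941: Tue/Tue  1942: Wed/Wed  1943: Thu/Thu  1944: Fri/Sat  1945: Sun/Sun ✓  1946: Mon/Mon  1947: Tue/Tue  1948: Wed/Thu  1949: Fri/Fri  1950: Sat/Sat  1951: Sun/Sun ✓  …(6 more)…  1958: Tue/Tue  1959: Wed/Wed  1960: Thu/Fri  1961: Sat/Sat  1962: Sun/Sun ✓  1963: Mon/Mon  1964: Tue/Wed  1965: Thu/Thu  1966: Fri/Fri  1967: Sat/Sat  1968: Sun/Mon  1969: Tue/Tue  1970: Wed/Wed  1971: Thu/Thu
Both conditions hold in: 1945, 1951, 1962 — 3.

3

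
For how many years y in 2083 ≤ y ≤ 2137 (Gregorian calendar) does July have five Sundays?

24

July has 31 days; it has five Sundays when Sunday falls among the first (month-length − 28) days — i.e. when July 1 is one of Sunday/Saturday/Friday.
July 1 by year: 2083:Thu 2084:Sat✓ 2085:Sun✓ 2086:Mon 2087:Tue 2088:Thu 2089:Fri✓ 2090:Sat✓ 2091:Sun✓ 2092:Tue 2093:Wed 2094:Thu 2095:Fri✓ 2096:Sun✓ 2097:Mon …(25 more)… 2123:Thu 2124:Sat✓ 2125:Sun✓ 2126:Mon 2127:Tue 2128:Thu 2129:Fri✓ 2130:Sat✓ 2131:Sun✓ 2132:Tue 2133:Wed 2134:Thu 2135:Fri✓ 2136:Sun✓ 2137:Mon
Years with five Sundays: 2084, 2085, 2089, 2090, 2091, 2095, 2096, 2101, 2102, 2103, 2107, 2108, 2112, 2113, 2114, 2118, 2119, 2124, 2125, 2129, 2130, 2131, 2135, 2136 → 24.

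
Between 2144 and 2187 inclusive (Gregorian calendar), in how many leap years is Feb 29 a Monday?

1

Leap years in 2144–2187: 11 of them.
Feb 29 weekday advances by 5 (mod 7) from one leap year to the next four years later (or differs when a century non-leap intervenes).
Leap-day weekdays: 2144:Sat 2148:Thu 2152:Tue 2156:Sun 2160:Fri 2164:Wed 2168:Mon✓ 2172:Sat 2176:Thu 2180:Tue 2184:Sun
Monday: 2168 → 1.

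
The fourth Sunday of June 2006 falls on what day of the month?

25

June 1, 2006 is a Thursday, so the first Sunday is the 4th.
The fourth Sunday is 4 + 21 = 25.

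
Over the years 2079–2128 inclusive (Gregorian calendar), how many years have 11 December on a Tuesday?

7

Track 11 December's weekday year by year (advancing +1, or +2 across a Feb 29):
  2079: Mon  2080: Wed (+2)  2081: Thu (+1)  2082: Fri (+1)  2083: Sat (+1)
  2084: Mon (+2)  2085: Tue (+1) ✓  2086: Wed (+1)  2087: Thu (+1)  2088: Sat (+2)
  2089: Sun (+1)  2090: Mon (+1)  2091: Tue (+1) ✓  2092: Thu (+2)  … (22 more years) …
  2115: Wed (+1)  2116: Fri (+2)  2117: Sat (+1)  2118: Sun (+1)  2119: Mon (+1)
  2120: Wed (+2)  2121: Thu (+1)  2122: Fri (+1)  2123: Sat (+1)  2124: Mon (+2)
  2125: Tue (+1) ✓  2126: Wed (+1)  2127: Thu (+1)  2128: Sat (+2)
Tuesday years: 2085, 2091, 2096, 2103, 2108, 2114, 2125 — 7 in total.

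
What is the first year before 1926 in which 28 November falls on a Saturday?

From one year to the next, a fixed date's weekday advances by 1, or by 2 when a Feb 29 lies between the two dates.
1926: November 28 is Sunday.
1925: Saturday (−1)
28 November falls on a Saturday in 1925.

1925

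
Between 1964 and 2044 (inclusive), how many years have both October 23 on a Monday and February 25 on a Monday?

0

Check each year's weekday for October 23 and February 25:
  1964: Fri/Tue  1965: Sat/Thu  1966: Sun/Fri  1967: Mon/Sat  1968: Wed/Sun  1969: Thu/Tue  1970: Fri/Wed  1971: Sat/Thu  1972: Mon/Fri  1973: Tue/Sun  1974: Wed/Mon  1975: Thu/Tue  1976: Sat/Wed  1977: Sun/Fri  …(53 more)…  2031: Thu/Tue  2032: Sat/Wed  2033: Sun/Fri  2034: Mon/Sat  2035: Tue/Sun  2036: Thu/Mon  2037: Fri/Wed  2038: Sat/Thu  2039: Sun/Fri  2040: Tue/Sat  2041: Wed/Mon  2042: Thu/Tue  2043: Fri/Wed  2044: Sun/Thu
Both conditions hold in: no year — 0.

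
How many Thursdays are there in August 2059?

August 2059 has 31 days and begins on Friday.
The first Thursday is August 7.
Thursdays fall on 7, 14, 21, 28 — that's 4.

4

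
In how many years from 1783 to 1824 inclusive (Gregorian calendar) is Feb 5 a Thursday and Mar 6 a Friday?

5

Check each year's weekday for Feb 5 and Mar 6:
  1783: Wed/Thu  1784: Thu/Sat  1785: Sat/Sun  1786: Sun/Mon  1787: Mon/Tue  1788: Tue/Thu  1789: Thu/Fri ✓  1790: Fri/Sat  1791: Sat/Sun  1792: Sun/Tue  1793: Tue/Wed  1794: Wed/Thu  1795: Thu/Fri ✓  1796: Fri/Sun  …(14 more)…  1811: Tue/Wed  1812: Wed/Fri  1813: Fri/Sat  1814: Sat/Sun  1815: Sun/Mon  1816: Mon/Wed  1817: Wed/Thu  1818: Thu/Fri ✓  1819: Fri/Sat  1820: Sat/Mon  1821: Mon/Tue  1822: Tue/Wed  1823: Wed/Thu  1824: Thu/Sat
Both conditions hold in: 1789, 1795, 1801, 1807, 1818 — 5.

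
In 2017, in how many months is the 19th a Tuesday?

2

Check the 19th of each month of 2017: Jan 19: Thu, Feb 19: Sun, Mar 19: Sun, Apr 19: Wed, May 19: Fri, Jun 19: Mon, Jul 19: Wed, Aug 19: Sat, Sep 19: Tue, Oct 19: Thu, Nov 19: Sun, Dec 19: Tue.
Tuesday occurs in September, December — 2 months.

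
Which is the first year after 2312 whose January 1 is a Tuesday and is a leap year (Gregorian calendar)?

Jan 1 advances by 2 weekdays after a leap year and by 1 after a common year.
2312: Jan 1 is Monday (leap).
2313: Wednesday
2314: Thursday
2315: Friday
2316: Saturday (leap)
2317: Monday
2318: Tuesday
2319: Wednesday
2320: Thursday (leap)
2321: Saturday
2322: Sunday
2323: Monday
2324: Tuesday (leap)
2324 begins on a Tuesday and is a leap year.

2324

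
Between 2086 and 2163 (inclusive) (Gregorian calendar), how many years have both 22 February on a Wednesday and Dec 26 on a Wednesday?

Check each year's weekday for 22 February and Dec 26:
  2086: Fri/Thu  2087: Sat/Fri  2088: Sun/Sun  2089: Tue/Mon  2090: Wed/Tue  2091: Thu/Wed  2092: Fri/Fri  2093: Sun/Sat  2094: Mon/Sun  2095: Tue/Mon  2096: Wed/Wed ✓  2097: Fri/Thu  2098: Sat/Fri  2099: Sun/Sat  …(50 more)…  2150: Sun/Sat  2151: Mon/Sun  2152: Tue/Tue  2153: Thu/Wed  2154: Fri/Thu  2155: Sat/Fri  2156: Sun/Sun  2157: Tue/Mon  2158: Wed/Tue  2159: Thu/Wed  2160: Fri/Fri  2161: Sun/Sat  2162: Mon/Sun  2163: Tue/Mon
Both conditions hold in: 2096, 2108, 2136 — 3.

3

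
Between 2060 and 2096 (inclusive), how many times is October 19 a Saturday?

Track October 19's weekday year by year (advancing +1, or +2 across a Feb 29):
  2060: Tue  2061: Wed (+1)  2062: Thu (+1)  2063: Fri (+1)  2064: Sun (+2)
  2065: Mon (+1)  2066: Tue (+1)  2067: Wed (+1)  2068: Fri (+2)  2069: Sat (+1) ✓
  2070: Sun (+1)  2071: Mon (+1)  2072: Wed (+2)  2073: Thu (+1)  … (9 more years) …
  2083: Tue (+1)  2084: Thu (+2)  2085: Fri (+1)  2086: Sat (+1) ✓  2087: Sun (+1)
  2088: Tue (+2)  2089: Wed (+1)  2090: Thu (+1)  2091: Fri (+1)  2092: Sun (+2)
  2093: Mon (+1)  2094: Tue (+1)  2095: Wed (+1)  2096: Fri (+2)
Saturday years: 2069, 2075, 2080, 2086 — 4 in total.

4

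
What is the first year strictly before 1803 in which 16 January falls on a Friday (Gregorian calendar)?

From one year to the next, a fixed date's weekday advances by 1, or by 2 when a Feb 29 lies between the two dates.
1803: January 16 is Sunday.
1802: Saturday (−1)
1801: Friday (−1)
16 January falls on a Friday in 1801.

1801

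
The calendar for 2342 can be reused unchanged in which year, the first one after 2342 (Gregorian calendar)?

2353

Two years share a calendar iff Jan 1 falls on the same weekday and both are leap or both are common. 2342: Jan 1 is Thursday, common year.
2343: Jan 1 Friday, common
2344: Jan 1 Saturday, leap
2345: Jan 1 Monday, common
2346: Jan 1 Tuesday, common
2347: Jan 1 Wednesday, common
2348: Jan 1 Thursday, leap
2349: Jan 1 Saturday, common
2350: Jan 1 Sunday, common
2351: Jan 1 Monday, common
2352: Jan 1 Tuesday, leap
2353: Jan 1 Thursday, common
2353 matches on both conditions.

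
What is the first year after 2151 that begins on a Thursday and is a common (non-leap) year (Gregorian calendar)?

Jan 1 advances by 2 weekdays after a leap year and by 1 after a common year.
2151: Jan 1 is Friday.
2152: Saturday (leap)
2153: Monday
2154: Tuesday
2155: Wednesday
2156: Thursday (leap)
2157: Saturday
2158: Sunday
2159: Monday
2160: Tuesday (leap)
2161: Thursday
2161 begins on a Thursday and is a common year.

2161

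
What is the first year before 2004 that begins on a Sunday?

Jan 1 advances by 2 weekdays after a leap year and by 1 after a common year.
2004: Jan 1 is Thursday (leap).
2003: Wednesday
2002: Tuesday
2001: Monday
2000: Saturday (leap)
1999: Friday
1998: Thursday
1997: Wednesday
1996: Monday (leap)
1995: Sunday
1995 begins on a Sunday

1995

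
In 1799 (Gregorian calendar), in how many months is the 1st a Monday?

Check the 1st of each month of 1799: Jan 1: Tue, Feb 1: Fri, Mar 1: Fri, Apr 1: Mon, May 1: Wed, Jun 1: Sat, Jul 1: Mon, Aug 1: Thu, Sep 1: Sun, Oct 1: Tue, Nov 1: Fri, Dec 1: Sun.
Monday occurs in April, July — 2 months.

2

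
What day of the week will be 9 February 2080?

January 1, 2080 is a Monday.
February 9 is day 40 of the year, i.e. 39 days after Jan 1.
39 mod 7 = 4, so advance 4 weekdays from Monday: Friday.

Friday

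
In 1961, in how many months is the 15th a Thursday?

Check the 15th of each month of 1961: Jan 15: Sun, Feb 15: Wed, Mar 15: Wed, Apr 15: Sat, May 15: Mon, Jun 15: Thu, Jul 15: Sat, Aug 15: Tue, Sep 15: Fri, Oct 15: Sun, Nov 15: Wed, Dec 15: Fri.
Thursday occurs in June — 1 month.

1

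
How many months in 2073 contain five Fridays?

A month of length L has five Fridays iff its first Friday is on day ≤ L−28 (so day 1–3 in a 31-day month, 1–2 in a 30-day month, day 1 in a leap February).
Checking each month of 2073: Jan starts Sun (31d); Feb starts Wed (28d); Mar starts Wed (31d) ✓; Apr starts Sat (30d); May starts Mon (31d); Jun starts Thu (30d) ✓; Jul starts Sat (31d); Aug starts Tue (31d); Sep starts Fri (30d) ✓; Oct starts Sun (31d); Nov starts Wed (30d); Dec starts Fri (31d) ✓.
Five-Friday months: March, June, September, December → 4.

4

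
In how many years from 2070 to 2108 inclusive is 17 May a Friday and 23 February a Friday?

Check each year's weekday for 17 May and 23 February:
  2070: Sat/Sun  2071: Sun/Mon  2072: Tue/Tue  2073: Wed/Thu  2074: Thu/Fri  2075: Fri/Sat  2076: Sun/Sun  2077: Mon/Tue  2078: Tue/Wed  2079: Wed/Thu  2080: Fri/Fri ✓  2081: Sat/Sun  2082: Sun/Mon  2083: Mon/Tue  …(11 more)…  2095: Tue/Wed  2096: Thu/Thu  2097: Fri/Sat  2098: Sat/Sun  2099: Sun/Mon  2100: Mon/Tue  2101: Tue/Wed  2102: Wed/Thu  2103: Thu/Fri  2104: Sat/Sat  2105: Sun/Mon  2106: Mon/Tue  2107: Tue/Wed  2108: Thu/Thu
Both conditions hold in: 2080 — 1.

1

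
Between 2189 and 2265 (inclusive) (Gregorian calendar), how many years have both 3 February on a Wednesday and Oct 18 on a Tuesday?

4

Check each year's weekday for 3 February and Oct 18:
  2189: Tue/Sun  2190: Wed/Mon  2191: Thu/Tue  2192: Fri/Thu  2193: Sun/Fri  2194: Mon/Sat  2195: Tue/Sun  2196: Wed/Tue ✓  2197: Fri/Wed  2198: Sat/Thu  2199: Sun/Fri  2200: Mon/Sat  2201: Tue/Sun  2202: Wed/Mon  …(49 more)…  2252: Tue/Mon  2253: Thu/Tue  2254: Fri/Wed  2255: Sat/Thu  2256: Sun/Sat  2257: Tue/Sun  2258: Wed/Mon  2259: Thu/Tue  2260: Fri/Thu  2261: Sun/Fri  2262: Mon/Sat  2263: Tue/Sun  2264: Wed/Tue ✓  2265: Fri/Wed
Both conditions hold in: 2196, 2208, 2236, 2264 — 4.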